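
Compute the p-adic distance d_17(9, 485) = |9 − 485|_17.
d_17(9, 485) = 1/17

Step 1 — x − y = 9 − 485 = -476. Step 2 — v_17(-476) = 1 (factor: -476 = −(17^1 · 28); the sign does not affect v_p). Step 3 — |x − y|_17 = 17^{-1} = 1/17.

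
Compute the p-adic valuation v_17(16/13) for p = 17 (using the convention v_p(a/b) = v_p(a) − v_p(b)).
v_17(16/13) = 0

Factor powers of 17 from the numerator and denominator of the reduced fraction: 16 = 17^0 · 16 and 13 = 17^0 · 13. Apply v_p(a/b) = v_p(a) − v_p(b): v_17(16/13) = 0 − 0 = 0.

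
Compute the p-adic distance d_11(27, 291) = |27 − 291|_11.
d_11(27, 291) = 1/11

Step 1 — x − y = 27 − 291 = -264. Step 2 — v_11(-264) = 1 (factor: -264 = −(11^1 · 24); the sign does not affect v_p). Step 3 — |x − y|_11 = 11^{-1} = 1/11.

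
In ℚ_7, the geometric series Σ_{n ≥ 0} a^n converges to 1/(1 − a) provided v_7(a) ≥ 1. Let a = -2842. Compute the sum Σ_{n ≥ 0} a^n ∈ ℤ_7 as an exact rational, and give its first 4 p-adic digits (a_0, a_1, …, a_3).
Σ a^n = 1/(1 − a) = 1/2843;  first 4 digits = (1, 0, 5, 5)

v_7(a) = 2 ≥ 1, so the series converges in ℤ_7 to 1/(1 − a) = 1/(1 − (-2842)) = 1/2843. Expand this rational in ℤ_7: compute digits iteratively via d_i = x_i mod 7, x_{i+1} = (x_i − d_i)/7. The first 4 digits are (1, 0, 5, 5).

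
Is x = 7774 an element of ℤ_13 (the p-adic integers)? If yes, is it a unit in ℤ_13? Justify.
x ∈ ℤ_13 but not a unit; v_13(x) = 2 > 0

ℤ_13 = {x ∈ ℚ_13 : v_13(x) ≥ 0} and ℤ_13^× = {x ∈ ℤ_13 : v_13(x) = 0}. Here v_13(7774) = v_13(num) − v_13(den) = 2; compare against these criteria.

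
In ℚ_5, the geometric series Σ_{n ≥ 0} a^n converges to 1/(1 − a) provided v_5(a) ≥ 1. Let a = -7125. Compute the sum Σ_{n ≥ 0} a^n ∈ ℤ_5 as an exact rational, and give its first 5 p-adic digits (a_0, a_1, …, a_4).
Σ a^n = 1/(1 − a) = 1/7126;  first 5 digits = (1, 0, 0, 3, 3)

v_5(a) = 3 ≥ 1, so the series converges in ℤ_5 to 1/(1 − a) = 1/(1 − (-7125)) = 1/7126. Expand this rational in ℤ_5: compute digits iteratively via d_i = x_i mod 5, x_{i+1} = (x_i − d_i)/5. The first 5 digits are (1, 0, 0, 3, 3).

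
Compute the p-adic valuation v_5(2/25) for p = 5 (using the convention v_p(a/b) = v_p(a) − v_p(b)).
v_5(2/25) = -2

Factor powers of 5 from the numerator and denominator of the reduced fraction: 2 = 5^0 · 2 and 25 = 5^2 · 1. Apply v_p(a/b) = v_p(a) − v_p(b): v_5(2/25) = 0 − 2 = -2.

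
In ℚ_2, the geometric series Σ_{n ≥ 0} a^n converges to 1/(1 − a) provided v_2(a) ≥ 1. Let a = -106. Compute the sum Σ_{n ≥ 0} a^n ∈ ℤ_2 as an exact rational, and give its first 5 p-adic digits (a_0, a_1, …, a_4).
Σ a^n = 1/(1 − a) = 1/107;  first 5 digits = (1, 1, 0, 0, 0)

v_2(a) = 1 ≥ 1, so the series converges in ℤ_2 to 1/(1 − a) = 1/(1 − (-106)) = 1/107. Expand this rational in ℤ_2: compute digits iteratively via d_i = x_i mod 2, x_{i+1} = (x_i − d_i)/2. The first 5 digits are (1, 1, 0, 0, 0).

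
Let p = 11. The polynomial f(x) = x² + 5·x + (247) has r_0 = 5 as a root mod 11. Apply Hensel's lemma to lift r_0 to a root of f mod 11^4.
r_3 = 11214 (mod 14641)

Hensel: r_{i+1} = r_i − f(r_i)·(f′(r_i))^{-1} mod 11^{i+2}, f′(x) = 2x + 5. Iterate:
  r_0 = 5 (mod 11)
  r_1 = 82 (mod 121)
  r_2 = 566 (mod 1331)
  r_3 = 11214 (mod 14641)
Final: r = 11214 satisfies f(r) ≡ 0 mod 11^4.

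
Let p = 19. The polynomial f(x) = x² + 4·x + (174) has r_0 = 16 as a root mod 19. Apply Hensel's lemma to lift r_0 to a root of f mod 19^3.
r_2 = 4595 (mod 6859)

Hensel: r_{i+1} = r_i − f(r_i)·(f′(r_i))^{-1} mod 19^{i+2}, f′(x) = 2x + 4. Iterate:
  r_0 = 16 (mod 19)
  r_1 = 263 (mod 361)
  r_2 = 4595 (mod 6859)
Final: r = 4595 satisfies f(r) ≡ 0 mod 19^3.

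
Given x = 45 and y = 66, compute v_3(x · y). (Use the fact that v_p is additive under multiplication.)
v_3(2970) = 3

v_p(x) = 2 (factor: 45 = 3^2 · 5); v_p(y) = 1 (factor: 66 = 3^1 · 22). Additivity: v_p(xy) = v_p(x) + v_p(y) = 2 + 1 = 3. (Direct check: xy = 2970 = 3^3 · (110).)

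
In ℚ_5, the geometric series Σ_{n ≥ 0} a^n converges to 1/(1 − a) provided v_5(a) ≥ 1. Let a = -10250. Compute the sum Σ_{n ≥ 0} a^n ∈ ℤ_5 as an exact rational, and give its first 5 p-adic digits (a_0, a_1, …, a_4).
Σ a^n = 1/(1 − a) = 1/10251;  first 5 digits = (1, 0, 0, 3, 3)

v_5(a) = 3 ≥ 1, so the series converges in ℤ_5 to 1/(1 − a) = 1/(1 − (-10250)) = 1/10251. Expand this rational in ℤ_5: compute digits iteratively via d_i = x_i mod 5, x_{i+1} = (x_i − d_i)/5. The first 5 digits are (1, 0, 0, 3, 3).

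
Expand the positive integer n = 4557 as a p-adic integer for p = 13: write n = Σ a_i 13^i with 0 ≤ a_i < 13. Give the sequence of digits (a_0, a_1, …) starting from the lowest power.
(a_0, a_1, …) = (7, 12, 0, 2)

Repeated division by 13 gives the digits low-to-high: 4557 = 7 + 12·13^1 + 2·13^3. Digit sequence: (7, 12, 0, 2).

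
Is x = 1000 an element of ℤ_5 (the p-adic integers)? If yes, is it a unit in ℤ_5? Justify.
x ∈ ℤ_5 but not a unit; v_5(x) = 3 > 0

ℤ_5 = {x ∈ ℚ_5 : v_5(x) ≥ 0} and ℤ_5^× = {x ∈ ℤ_5 : v_5(x) = 0}. Here v_5(1000) = v_5(num) − v_5(den) = 3; compare against these criteria.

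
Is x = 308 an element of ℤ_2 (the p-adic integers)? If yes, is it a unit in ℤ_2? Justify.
x ∈ ℤ_2 but not a unit; v_2(x) = 2 > 0

ℤ_2 = {x ∈ ℚ_2 : v_2(x) ≥ 0} and ℤ_2^× = {x ∈ ℤ_2 : v_2(x) = 0}. Here v_2(308) = v_2(num) − v_2(den) = 2; compare against these criteria.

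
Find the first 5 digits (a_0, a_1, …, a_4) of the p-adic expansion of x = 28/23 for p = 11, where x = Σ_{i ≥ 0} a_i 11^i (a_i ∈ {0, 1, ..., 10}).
(a_0, …, a_4) = (6, 1, 8, 5, 10)

v_11(28/23) = 0 (numerator and denominator both coprime to 11), so x ∈ ℤ_11^×. Compute digits iteratively via a_i = x_i mod 11, x_{i+1} = (x_i − a_i)/11, with x_0 = x:
  x_0 = 28/23;  a_0 = 6;  x_1 = (x_0 − 6)/11 = -10/23
  x_1 = -10/23;  a_1 = 1;  x_2 = (x_1 − 1)/11 = -3/23
  x_2 = -3/23;  a_2 = 8;  x_3 = (x_2 − 8)/11 = -17/23
  x_3 = -17/23;  a_3 = 5;  x_4 = (x_3 − 5)/11 = -12/23
  x_4 = -12/23;  a_4 = 10;  x_5 = (x_4 − 10)/11 = -22/23
Digits: (6, 1, 8, 5, 10).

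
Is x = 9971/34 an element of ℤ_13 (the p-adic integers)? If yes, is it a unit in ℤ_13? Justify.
x ∈ ℤ_13 but not a unit; v_13(x) = 2 > 0

ℤ_13 = {x ∈ ℚ_13 : v_13(x) ≥ 0} and ℤ_13^× = {x ∈ ℤ_13 : v_13(x) = 0}. Here v_13(9971/34) = v_13(num) − v_13(den) = 2; compare against these criteria.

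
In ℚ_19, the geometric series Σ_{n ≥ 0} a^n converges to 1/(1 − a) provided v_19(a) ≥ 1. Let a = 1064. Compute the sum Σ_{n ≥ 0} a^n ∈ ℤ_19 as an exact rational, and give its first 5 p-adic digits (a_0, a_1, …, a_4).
Σ a^n = 1/(1 − a) = -1/1063;  first 5 digits = (1, 18, 3, 12, 18)

v_19(a) = 1 ≥ 1, so the series converges in ℤ_19 to 1/(1 − a) = 1/(1 − 1064) = -1/1063. Expand this rational in ℤ_19: compute digits iteratively via d_i = x_i mod 19, x_{i+1} = (x_i − d_i)/19. The first 5 digits are (1, 18, 3, 12, 18).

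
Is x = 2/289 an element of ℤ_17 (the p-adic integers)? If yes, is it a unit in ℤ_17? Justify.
x ∉ ℤ_17 (v_17(x) = -2 < 0)

ℤ_17 = {x ∈ ℚ_17 : v_17(x) ≥ 0} and ℤ_17^× = {x ∈ ℤ_17 : v_17(x) = 0}. Here v_17(2/289) = v_17(num) − v_17(den) = -2; compare against these criteria.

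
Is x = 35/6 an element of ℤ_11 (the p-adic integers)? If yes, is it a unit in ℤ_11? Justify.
x ∈ ℤ_11^× (unit); v_11(x) = 0

ℤ_11 = {x ∈ ℚ_11 : v_11(x) ≥ 0} and ℤ_11^× = {x ∈ ℤ_11 : v_11(x) = 0}. Here v_11(35/6) = v_11(num) − v_11(den) = 0; compare against these criteria.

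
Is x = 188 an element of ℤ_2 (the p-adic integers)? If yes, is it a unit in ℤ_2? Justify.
x ∈ ℤ_2 but not a unit; v_2(x) = 2 > 0

ℤ_2 = {x ∈ ℚ_2 : v_2(x) ≥ 0} and ℤ_2^× = {x ∈ ℤ_2 : v_2(x) = 0}. Here v_2(188) = v_2(num) − v_2(den) = 2; compare against these criteria.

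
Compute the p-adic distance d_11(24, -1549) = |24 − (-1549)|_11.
d_11(24, -1549) = 1/121

Step 1 — x − y = 24 − (-1549) = 1573. Step 2 — v_11(1573) = 2 (factor: 1573 = (11^2 · 13); the sign does not affect v_p). Step 3 — |x − y|_11 = 11^{-2} = 1/121.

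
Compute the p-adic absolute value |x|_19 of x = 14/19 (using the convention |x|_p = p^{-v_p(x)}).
|14/19|_19 = 19

Step 1 — compute v_19(x) by factoring powers of 19 out of the numerator and denominator: v_19(14/19) = -1. Step 2 — apply |x|_p = p^{-v_p(x)} = 19^{1} = 19.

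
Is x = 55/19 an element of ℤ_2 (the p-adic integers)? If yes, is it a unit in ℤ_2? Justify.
x ∈ ℤ_2^× (unit); v_2(x) = 0

ℤ_2 = {x ∈ ℚ_2 : v_2(x) ≥ 0} and ℤ_2^× = {x ∈ ℤ_2 : v_2(x) = 0}. Here v_2(55/19) = v_2(num) − v_2(den) = 0; compare against these criteria.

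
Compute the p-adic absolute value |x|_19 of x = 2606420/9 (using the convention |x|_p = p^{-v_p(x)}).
|2606420/9|_19 = 1/130321

Step 1 — compute v_19(x) by factoring powers of 19 out of the numerator and denominator: v_19(2606420/9) = 4. Step 2 — apply |x|_p = p^{-v_p(x)} = 19^{-4} = 1/130321.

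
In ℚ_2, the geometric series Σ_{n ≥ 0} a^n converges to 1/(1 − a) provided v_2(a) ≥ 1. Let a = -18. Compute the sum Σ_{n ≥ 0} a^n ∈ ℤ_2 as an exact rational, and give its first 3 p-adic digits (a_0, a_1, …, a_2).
Σ a^n = 1/(1 − a) = 1/19;  first 3 digits = (1, 1, 0)

v_2(a) = 1 ≥ 1, so the series converges in ℤ_2 to 1/(1 − a) = 1/(1 − (-18)) = 1/19. Expand this rational in ℤ_2: compute digits iteratively via d_i = x_i mod 2, x_{i+1} = (x_i − d_i)/2. The first 3 digits are (1, 1, 0).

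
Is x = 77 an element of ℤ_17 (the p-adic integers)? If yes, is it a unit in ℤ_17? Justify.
x ∈ ℤ_17^× (unit); v_17(x) = 0

ℤ_17 = {x ∈ ℚ_17 : v_17(x) ≥ 0} and ℤ_17^× = {x ∈ ℤ_17 : v_17(x) = 0}. Here v_17(77) = v_17(num) − v_17(den) = 0; compare against these criteria.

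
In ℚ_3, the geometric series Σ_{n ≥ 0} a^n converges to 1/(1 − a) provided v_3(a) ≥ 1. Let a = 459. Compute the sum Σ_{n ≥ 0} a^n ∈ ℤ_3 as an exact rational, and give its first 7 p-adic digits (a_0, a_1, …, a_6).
Σ a^n = 1/(1 − a) = -1/458;  first 7 digits = (1, 0, 0, 2, 2, 1, 1)

v_3(a) = 3 ≥ 1, so the series converges in ℤ_3 to 1/(1 − a) = 1/(1 − 459) = -1/458. Expand this rational in ℤ_3: compute digits iteratively via d_i = x_i mod 3, x_{i+1} = (x_i − d_i)/3. The first 7 digits are (1, 0, 0, 2, 2, 1, 1).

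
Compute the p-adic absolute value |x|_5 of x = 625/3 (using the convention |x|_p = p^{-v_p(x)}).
|625/3|_5 = 1/625

Step 1 — compute v_5(x) by factoring powers of 5 out of the numerator and denominator: v_5(625/3) = 4. Step 2 — apply |x|_p = p^{-v_p(x)} = 5^{-4} = 1/625.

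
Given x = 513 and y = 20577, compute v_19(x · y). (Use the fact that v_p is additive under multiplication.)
v_19(10556001) = 4

v_p(x) = 1 (factor: 513 = 19^1 · 27); v_p(y) = 3 (factor: 20577 = 19^3 · 3). Additivity: v_p(xy) = v_p(x) + v_p(y) = 1 + 3 = 4. (Direct check: xy = 10556001 = 19^4 · (81).)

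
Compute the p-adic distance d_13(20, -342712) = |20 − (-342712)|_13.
d_13(20, -342712) = 1/28561

Step 1 — x − y = 20 − (-342712) = 342732. Step 2 — v_13(342732) = 4 (factor: 342732 = (13^4 · 12); the sign does not affect v_p). Step 3 — |x − y|_13 = 13^{-4} = 1/28561.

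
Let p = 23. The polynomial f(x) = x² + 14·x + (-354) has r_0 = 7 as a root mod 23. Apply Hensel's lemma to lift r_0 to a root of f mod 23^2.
r_1 = 260 (mod 529)

Hensel: r_{i+1} = r_i − f(r_i)·(f′(r_i))^{-1} mod 23^{i+2}, f′(x) = 2x + 14. Iterate:
  r_0 = 7 (mod 23)
  r_1 = 260 (mod 529)
Final: r = 260 satisfies f(r) ≡ 0 mod 23^2.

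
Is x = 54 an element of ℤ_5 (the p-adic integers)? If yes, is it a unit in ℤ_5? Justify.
x ∈ ℤ_5^× (unit); v_5(x) = 0

ℤ_5 = {x ∈ ℚ_5 : v_5(x) ≥ 0} and ℤ_5^× = {x ∈ ℤ_5 : v_5(x) = 0}. Here v_5(54) = v_5(num) − v_5(den) = 0; compare against these criteria.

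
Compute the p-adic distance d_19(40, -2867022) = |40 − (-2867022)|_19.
d_19(40, -2867022) = 1/130321

Step 1 — x − y = 40 − (-2867022) = 2867062. Step 2 — v_19(2867062) = 4 (factor: 2867062 = (19^4 · 22); the sign does not affect v_p). Step 3 — |x − y|_19 = 19^{-4} = 1/130321.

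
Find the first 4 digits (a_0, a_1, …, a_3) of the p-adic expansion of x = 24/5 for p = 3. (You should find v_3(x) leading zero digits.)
(a_0, …, a_3) = (0, 1, 2, 0)

v_3(24/5) = 1, so a_0 = ... = a_0 = 0. Factor out: x = 3^1 · u with u = 8/5 a unit in ℤ_3. Expand u iteratively via a_{v+i} = u_i mod 3, u_{i+1} = (u_i − a_{v+i})/3:
  u_0 = 8/5;  a_1 = 1;  u_1 = (u_0 − 1)/3 = 1/5
  u_1 = 1/5;  a_2 = 2;  u_2 = (u_1 − 2)/3 = -3/5
  u_2 = -3/5;  a_3 = 0;  u_3 = (u_2 − 0)/3 = -1/5
Digits: (0, 1, 2, 0).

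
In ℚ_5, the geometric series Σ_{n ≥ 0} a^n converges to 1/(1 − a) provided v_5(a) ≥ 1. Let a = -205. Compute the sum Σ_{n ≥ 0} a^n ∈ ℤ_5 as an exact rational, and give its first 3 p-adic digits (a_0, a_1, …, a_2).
Σ a^n = 1/(1 − a) = 1/206;  first 3 digits = (1, 4, 2)

v_5(a) = 1 ≥ 1, so the series converges in ℤ_5 to 1/(1 − a) = 1/(1 − (-205)) = 1/206. Expand this rational in ℤ_5: compute digits iteratively via d_i = x_i mod 5, x_{i+1} = (x_i − d_i)/5. The first 3 digits are (1, 4, 2).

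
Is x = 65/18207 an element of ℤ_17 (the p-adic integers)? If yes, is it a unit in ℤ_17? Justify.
x ∉ ℤ_17 (v_17(x) = -2 < 0)

ℤ_17 = {x ∈ ℚ_17 : v_17(x) ≥ 0} and ℤ_17^× = {x ∈ ℤ_17 : v_17(x) = 0}. Here v_17(65/18207) = v_17(num) − v_17(den) = -2; compare against these criteria.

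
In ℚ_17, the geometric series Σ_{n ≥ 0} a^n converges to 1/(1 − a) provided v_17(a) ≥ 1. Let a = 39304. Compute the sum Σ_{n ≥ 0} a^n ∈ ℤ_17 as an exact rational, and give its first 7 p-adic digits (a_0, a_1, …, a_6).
Σ a^n = 1/(1 − a) = -1/39303;  first 7 digits = (1, 0, 0, 8, 0, 0, 13)

v_17(a) = 3 ≥ 1, so the series converges in ℤ_17 to 1/(1 − a) = 1/(1 − 39304) = -1/39303. Expand this rational in ℤ_17: compute digits iteratively via d_i = x_i mod 17, x_{i+1} = (x_i − d_i)/17. The first 7 digits are (1, 0, 0, 8, 0, 0, 13).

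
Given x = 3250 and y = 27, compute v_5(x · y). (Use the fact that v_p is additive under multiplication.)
v_5(87750) = 3

v_p(x) = 3 (factor: 3250 = 5^3 · 26); v_p(y) = 0 (factor: 27 = 5^0 · 27). Additivity: v_p(xy) = v_p(x) + v_p(y) = 3 + 0 = 3. (Direct check: xy = 87750 = 5^3 · (702).)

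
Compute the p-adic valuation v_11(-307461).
v_11(-307461) = 4

v_11(n) is the largest exponent k such that 11^k divides n. Factor out: -307461 = -11^4 · 21. (Sign doesn't affect v_p.) So v_11(-307461) = 4.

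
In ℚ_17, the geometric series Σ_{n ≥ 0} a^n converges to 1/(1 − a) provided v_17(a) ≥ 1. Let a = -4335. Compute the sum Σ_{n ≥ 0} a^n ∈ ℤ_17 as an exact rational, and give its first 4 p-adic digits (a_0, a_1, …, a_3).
Σ a^n = 1/(1 − a) = 1/4336;  first 4 digits = (1, 0, 2, 16)

v_17(a) = 2 ≥ 1, so the series converges in ℤ_17 to 1/(1 − a) = 1/(1 − (-4335)) = 1/4336. Expand this rational in ℤ_17: compute digits iteratively via d_i = x_i mod 17, x_{i+1} = (x_i − d_i)/17. The first 4 digits are (1, 0, 2, 16).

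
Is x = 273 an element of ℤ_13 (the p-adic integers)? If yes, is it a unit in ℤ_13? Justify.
x ∈ ℤ_13 but not a unit; v_13(x) = 1 > 0

ℤ_13 = {x ∈ ℚ_13 : v_13(x) ≥ 0} and ℤ_13^× = {x ∈ ℤ_13 : v_13(x) = 0}. Here v_13(273) = v_13(num) − v_13(den) = 1; compare against these criteria.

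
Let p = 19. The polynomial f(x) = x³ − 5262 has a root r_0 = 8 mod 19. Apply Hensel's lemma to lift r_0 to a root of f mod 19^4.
r_3 = 41371 (mod 130321)

Hensel: r_{i+1} = r_i − f(r_i)/f′(r_i) mod 19^{i+2}, where f′(x) = 3x². Iterate:
  r_0 = 8 (mod 19)
  r_1 = 217 (mod 361)
  r_2 = 217 (mod 6859)
  r_3 = 41371 (mod 130321)
Final: r = 41371 with f(r) ≡ 0 mod 19^4.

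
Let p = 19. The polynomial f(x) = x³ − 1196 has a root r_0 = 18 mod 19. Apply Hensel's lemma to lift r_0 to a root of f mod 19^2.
r_1 = 37 (mod 361)

Hensel: r_{i+1} = r_i − f(r_i)/f′(r_i) mod 19^{i+2}, where f′(x) = 3x². Iterate:
  r_0 = 18 (mod 19)
  r_1 = 37 (mod 361)
Final: r = 37 with f(r) ≡ 0 mod 19^2.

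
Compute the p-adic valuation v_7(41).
v_7(41) = 0

v_7(n) is the largest exponent k such that 7^k divides n. Factor out: 41 = 7^0 · 41. (Sign doesn't affect v_p.) So v_7(41) = 0.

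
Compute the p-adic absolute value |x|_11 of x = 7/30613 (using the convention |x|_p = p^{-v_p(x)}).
|7/30613|_11 = 1331

Step 1 — compute v_11(x) by factoring powers of 11 out of the numerator and denominator: v_11(7/30613) = -3. Step 2 — apply |x|_p = p^{-v_p(x)} = 11^{3} = 1331.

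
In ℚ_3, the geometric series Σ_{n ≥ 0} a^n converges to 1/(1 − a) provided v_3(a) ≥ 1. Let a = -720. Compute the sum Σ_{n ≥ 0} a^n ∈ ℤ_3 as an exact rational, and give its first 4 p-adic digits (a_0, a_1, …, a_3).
Σ a^n = 1/(1 − a) = 1/721;  first 4 digits = (1, 0, 1, 0)

v_3(a) = 2 ≥ 1, so the series converges in ℤ_3 to 1/(1 − a) = 1/(1 − (-720)) = 1/721. Expand this rational in ℤ_3: compute digits iteratively via d_i = x_i mod 3, x_{i+1} = (x_i − d_i)/3. The first 4 digits are (1, 0, 1, 0).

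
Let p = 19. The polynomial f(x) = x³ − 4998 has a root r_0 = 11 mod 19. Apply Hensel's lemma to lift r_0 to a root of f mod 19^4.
r_3 = 111047 (mod 130321)

Hensel: r_{i+1} = r_i − f(r_i)/f′(r_i) mod 19^{i+2}, where f′(x) = 3x². Iterate:
  r_0 = 11 (mod 19)
  r_1 = 220 (mod 361)
  r_2 = 1303 (mod 6859)
  r_3 = 111047 (mod 130321)
Final: r = 111047 with f(r) ≡ 0 mod 19^4.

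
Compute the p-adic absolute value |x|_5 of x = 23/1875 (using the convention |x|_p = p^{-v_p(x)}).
|23/1875|_5 = 625

Step 1 — compute v_5(x) by factoring powers of 5 out of the numerator and denominator: v_5(23/1875) = -4. Step 2 — apply |x|_p = p^{-v_p(x)} = 5^{4} = 625.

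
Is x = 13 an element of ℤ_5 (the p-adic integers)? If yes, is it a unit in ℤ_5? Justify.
x ∈ ℤ_5^× (unit); v_5(x) = 0

ℤ_5 = {x ∈ ℚ_5 : v_5(x) ≥ 0} and ℤ_5^× = {x ∈ ℤ_5 : v_5(x) = 0}. Here v_5(13) = v_5(num) − v_5(den) = 0; compare against these criteria.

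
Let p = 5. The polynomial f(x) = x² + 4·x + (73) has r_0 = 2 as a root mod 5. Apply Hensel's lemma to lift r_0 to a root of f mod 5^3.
r_2 = 82 (mod 125)

Hensel: r_{i+1} = r_i − f(r_i)·(f′(r_i))^{-1} mod 5^{i+2}, f′(x) = 2x + 4. Iterate:
  r_0 = 2 (mod 5)
  r_1 = 7 (mod 25)
  r_2 = 82 (mod 125)
Final: r = 82 satisfies f(r) ≡ 0 mod 5^3.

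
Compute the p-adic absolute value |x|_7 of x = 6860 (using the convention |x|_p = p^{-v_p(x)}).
|6860|_7 = 1/343

Step 1 — compute v_7(x) by factoring powers of 7 out of the numerator and denominator: v_7(6860) = 3. Step 2 — apply |x|_p = p^{-v_p(x)} = 7^{-3} = 1/343.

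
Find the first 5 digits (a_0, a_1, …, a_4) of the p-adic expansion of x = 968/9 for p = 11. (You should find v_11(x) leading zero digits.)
(a_0, …, a_4) = (0, 0, 7, 8, 9)

v_11(968/9) = 2, so a_0 = ... = a_1 = 0. Factor out: x = 11^2 · u with u = 8/9 a unit in ℤ_11. Expand u iteratively via a_{v+i} = u_i mod 11, u_{i+1} = (u_i − a_{v+i})/11:
  u_0 = 8/9;  a_2 = 7;  u_1 = (u_0 − 7)/11 = -5/9
  u_1 = -5/9;  a_3 = 8;  u_2 = (u_1 − 8)/11 = -7/9
  u_2 = -7/9;  a_4 = 9;  u_3 = (u_2 − 9)/11 = -8/9
Digits: (0, 0, 7, 8, 9).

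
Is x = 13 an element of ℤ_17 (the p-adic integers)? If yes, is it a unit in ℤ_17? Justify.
x ∈ ℤ_17^× (unit); v_17(x) = 0

ℤ_17 = {x ∈ ℚ_17 : v_17(x) ≥ 0} and ℤ_17^× = {x ∈ ℤ_17 : v_17(x) = 0}. Here v_17(13) = v_17(num) − v_17(den) = 0; compare against these criteria.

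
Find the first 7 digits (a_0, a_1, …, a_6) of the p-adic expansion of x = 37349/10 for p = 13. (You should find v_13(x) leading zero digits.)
(a_0, …, a_6) = (0, 0, 0, 3, 9, 11, 3)

v_13(37349/10) = 3, so a_0 = ... = a_2 = 0. Factor out: x = 13^3 · u with u = 17/10 a unit in ℤ_13. Expand u iteratively via a_{v+i} = u_i mod 13, u_{i+1} = (u_i − a_{v+i})/13:
  u_0 = 17/10;  a_3 = 3;  u_1 = (u_0 − 3)/13 = -1/10
  u_1 = -1/10;  a_4 = 9;  u_2 = (u_1 − 9)/13 = -7/10
  u_2 = -7/10;  a_5 = 11;  u_3 = (u_2 − 11)/13 = -9/10
  u_3 = -9/10;  a_6 = 3;  u_4 = (u_3 − 3)/13 = -3/10
Digits: (0, 0, 0, 3, 9, 11, 3).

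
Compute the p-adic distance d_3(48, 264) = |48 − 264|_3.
d_3(48, 264) = 1/27

Step 1 — x − y = 48 − 264 = -216. Step 2 — v_3(-216) = 3 (factor: -216 = −(3^3 · 8); the sign does not affect v_p). Step 3 — |x − y|_3 = 3^{-3} = 1/27.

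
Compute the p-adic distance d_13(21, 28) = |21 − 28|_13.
d_13(21, 28) = 1

Step 1 — x − y = 21 − 28 = -7. Step 2 — v_13(-7) = 0 (factor: -7 = −(13^0 · 7); the sign does not affect v_p). Step 3 — |x − y|_13 = 13^{0} = 1.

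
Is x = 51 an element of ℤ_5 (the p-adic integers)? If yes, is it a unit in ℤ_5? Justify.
x ∈ ℤ_5^× (unit); v_5(x) = 0

ℤ_5 = {x ∈ ℚ_5 : v_5(x) ≥ 0} and ℤ_5^× = {x ∈ ℤ_5 : v_5(x) = 0}. Here v_5(51) = v_5(num) − v_5(den) = 0; compare against these criteria.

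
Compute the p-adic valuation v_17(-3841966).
v_17(-3841966) = 4

v_17(n) is the largest exponent k such that 17^k divides n. Factor out: -3841966 = -17^4 · 46. (Sign doesn't affect v_p.) So v_17(-3841966) = 4.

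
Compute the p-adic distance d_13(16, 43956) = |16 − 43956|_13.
d_13(16, 43956) = 1/2197

Step 1 — x − y = 16 − 43956 = -43940. Step 2 — v_13(-43940) = 3 (factor: -43940 = −(13^3 · 20); the sign does not affect v_p). Step 3 — |x − y|_13 = 13^{-3} = 1/2197.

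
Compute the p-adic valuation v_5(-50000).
v_5(-50000) = 5

v_5(n) is the largest exponent k such that 5^k divides n. Factor out: -50000 = -5^5 · 16. (Sign doesn't affect v_p.) So v_5(-50000) = 5.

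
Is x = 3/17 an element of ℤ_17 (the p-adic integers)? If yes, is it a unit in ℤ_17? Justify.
x ∉ ℤ_17 (v_17(x) = -1 < 0)

ℤ_17 = {x ∈ ℚ_17 : v_17(x) ≥ 0} and ℤ_17^× = {x ∈ ℤ_17 : v_17(x) = 0}. Here v_17(3/17) = v_17(num) − v_17(den) = -1; compare against these criteria.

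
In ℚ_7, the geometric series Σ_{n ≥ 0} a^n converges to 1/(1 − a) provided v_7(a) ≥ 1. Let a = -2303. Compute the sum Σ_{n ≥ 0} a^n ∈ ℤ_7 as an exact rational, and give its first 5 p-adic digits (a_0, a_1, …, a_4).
Σ a^n = 1/(1 − a) = 1/2304;  first 5 digits = (1, 0, 2, 0, 3)

v_7(a) = 2 ≥ 1, so the series converges in ℤ_7 to 1/(1 − a) = 1/(1 − (-2303)) = 1/2304. Expand this rational in ℤ_7: compute digits iteratively via d_i = x_i mod 7, x_{i+1} = (x_i − d_i)/7. The first 5 digits are (1, 0, 2, 0, 3).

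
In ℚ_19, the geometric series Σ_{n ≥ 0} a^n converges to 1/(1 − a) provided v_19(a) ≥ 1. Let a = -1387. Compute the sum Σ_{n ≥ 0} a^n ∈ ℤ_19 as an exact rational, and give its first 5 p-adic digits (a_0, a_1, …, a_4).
Σ a^n = 1/(1 − a) = 1/1388;  first 5 digits = (1, 3, 5, 3, 8)

v_19(a) = 1 ≥ 1, so the series converges in ℤ_19 to 1/(1 − a) = 1/(1 − (-1387)) = 1/1388. Expand this rational in ℤ_19: compute digits iteratively via d_i = x_i mod 19, x_{i+1} = (x_i − d_i)/19. The first 5 digits are (1, 3, 5, 3, 8).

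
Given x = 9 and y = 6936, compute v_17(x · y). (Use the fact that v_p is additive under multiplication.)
v_17(62424) = 2

v_p(x) = 0 (factor: 9 = 17^0 · 9); v_p(y) = 2 (factor: 6936 = 17^2 · 24). Additivity: v_p(xy) = v_p(x) + v_p(y) = 0 + 2 = 2. (Direct check: xy = 62424 = 17^2 · (216).)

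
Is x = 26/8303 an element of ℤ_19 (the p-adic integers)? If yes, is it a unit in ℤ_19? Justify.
x ∉ ℤ_19 (v_19(x) = -2 < 0)

ℤ_19 = {x ∈ ℚ_19 : v_19(x) ≥ 0} and ℤ_19^× = {x ∈ ℤ_19 : v_19(x) = 0}. Here v_19(26/8303) = v_19(num) − v_19(den) = -2; compare against these criteria.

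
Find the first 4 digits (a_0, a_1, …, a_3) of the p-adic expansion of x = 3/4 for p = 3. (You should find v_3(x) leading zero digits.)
(a_0, …, a_3) = (0, 1, 2, 0)

v_3(3/4) = 1, so a_0 = ... = a_0 = 0. Factor out: x = 3^1 · u with u = 1/4 a unit in ℤ_3. Expand u iteratively via a_{v+i} = u_i mod 3, u_{i+1} = (u_i − a_{v+i})/3:
  u_0 = 1/4;  a_1 = 1;  u_1 = (u_0 − 1)/3 = -1/4
  u_1 = -1/4;  a_2 = 2;  u_2 = (u_1 − 2)/3 = -3/4
  u_2 = -3/4;  a_3 = 0;  u_3 = (u_2 − 0)/3 = -1/4
Digits: (0, 1, 2, 0).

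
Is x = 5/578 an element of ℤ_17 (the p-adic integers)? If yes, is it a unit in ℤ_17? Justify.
x ∉ ℤ_17 (v_17(x) = -2 < 0)

ℤ_17 = {x ∈ ℚ_17 : v_17(x) ≥ 0} and ℤ_17^× = {x ∈ ℤ_17 : v_17(x) = 0}. Here v_17(5/578) = v_17(num) − v_17(den) = -2; compare against these criteria.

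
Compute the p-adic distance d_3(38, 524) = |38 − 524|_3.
d_3(38, 524) = 1/243

Step 1 — x − y = 38 − 524 = -486. Step 2 — v_3(-486) = 5 (factor: -486 = −(3^5 · 2); the sign does not affect v_p). Step 3 — |x − y|_3 = 3^{-5} = 1/243.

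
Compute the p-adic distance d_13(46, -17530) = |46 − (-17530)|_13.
d_13(46, -17530) = 1/2197

Step 1 — x − y = 46 − (-17530) = 17576. Step 2 — v_13(17576) = 3 (factor: 17576 = (13^3 · 8); the sign does not affect v_p). Step 3 — |x − y|_13 = 13^{-3} = 1/2197.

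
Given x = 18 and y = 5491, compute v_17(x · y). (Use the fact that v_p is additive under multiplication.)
v_17(98838) = 2

v_p(x) = 0 (factor: 18 = 17^0 · 18); v_p(y) = 2 (factor: 5491 = 17^2 · 19). Additivity: v_p(xy) = v_p(x) + v_p(y) = 0 + 2 = 2. (Direct check: xy = 98838 = 17^2 · (342).)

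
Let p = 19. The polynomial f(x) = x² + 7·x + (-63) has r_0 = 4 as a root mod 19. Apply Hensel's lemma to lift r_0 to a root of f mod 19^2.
r_1 = 270 (mod 361)

Hensel: r_{i+1} = r_i − f(r_i)·(f′(r_i))^{-1} mod 19^{i+2}, f′(x) = 2x + 7. Iterate:
  r_0 = 4 (mod 19)
  r_1 = 270 (mod 361)
Final: r = 270 satisfies f(r) ≡ 0 mod 19^2.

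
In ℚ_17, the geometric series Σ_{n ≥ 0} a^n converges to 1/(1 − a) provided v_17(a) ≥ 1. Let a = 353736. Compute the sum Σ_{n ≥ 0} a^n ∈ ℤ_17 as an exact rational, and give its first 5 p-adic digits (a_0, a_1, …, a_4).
Σ a^n = 1/(1 − a) = -1/353735;  first 5 digits = (1, 0, 0, 4, 4)

v_17(a) = 3 ≥ 1, so the series converges in ℤ_17 to 1/(1 − a) = 1/(1 − 353736) = -1/353735. Expand this rational in ℤ_17: compute digits iteratively via d_i = x_i mod 17, x_{i+1} = (x_i − d_i)/17. The first 5 digits are (1, 0, 0, 4, 4).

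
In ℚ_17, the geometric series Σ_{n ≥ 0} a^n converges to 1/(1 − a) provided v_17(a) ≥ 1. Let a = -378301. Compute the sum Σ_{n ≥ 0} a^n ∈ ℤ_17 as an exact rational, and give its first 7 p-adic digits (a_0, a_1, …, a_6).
Σ a^n = 1/(1 − a) = 1/378302;  first 7 digits = (1, 0, 0, 8, 12, 16, 12)

v_17(a) = 3 ≥ 1, so the series converges in ℤ_17 to 1/(1 − a) = 1/(1 − (-378301)) = 1/378302. Expand this rational in ℤ_17: compute digits iteratively via d_i = x_i mod 17, x_{i+1} = (x_i − d_i)/17. The first 7 digits are (1, 0, 0, 8, 12, 16, 12).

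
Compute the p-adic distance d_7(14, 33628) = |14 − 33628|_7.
d_7(14, 33628) = 1/16807

Step 1 — x − y = 14 − 33628 = -33614. Step 2 — v_7(-33614) = 5 (factor: -33614 = −(7^5 · 2); the sign does not affect v_p). Step 3 — |x − y|_7 = 7^{-5} = 1/16807.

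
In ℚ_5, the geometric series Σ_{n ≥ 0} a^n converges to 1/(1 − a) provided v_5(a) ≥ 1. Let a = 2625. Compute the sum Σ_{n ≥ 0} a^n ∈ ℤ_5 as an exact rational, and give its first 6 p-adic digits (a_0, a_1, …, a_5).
Σ a^n = 1/(1 − a) = -1/2624;  first 6 digits = (1, 0, 0, 1, 4, 0)

v_5(a) = 3 ≥ 1, so the series converges in ℤ_5 to 1/(1 − a) = 1/(1 − 2625) = -1/2624. Expand this rational in ℤ_5: compute digits iteratively via d_i = x_i mod 5, x_{i+1} = (x_i − d_i)/5. The first 6 digits are (1, 0, 0, 1, 4, 0).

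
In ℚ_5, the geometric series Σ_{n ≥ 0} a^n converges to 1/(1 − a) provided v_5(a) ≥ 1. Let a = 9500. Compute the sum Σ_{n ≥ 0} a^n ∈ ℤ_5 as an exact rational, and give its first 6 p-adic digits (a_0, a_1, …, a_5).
Σ a^n = 1/(1 − a) = -1/9499;  first 6 digits = (1, 0, 0, 1, 0, 3)

v_5(a) = 3 ≥ 1, so the series converges in ℤ_5 to 1/(1 − a) = 1/(1 − 9500) = -1/9499. Expand this rational in ℤ_5: compute digits iteratively via d_i = x_i mod 5, x_{i+1} = (x_i − d_i)/5. The first 6 digits are (1, 0, 0, 1, 0, 3).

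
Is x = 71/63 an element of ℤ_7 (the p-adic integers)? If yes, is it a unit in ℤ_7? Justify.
x ∉ ℤ_7 (v_7(x) = -1 < 0)

ℤ_7 = {x ∈ ℚ_7 : v_7(x) ≥ 0} and ℤ_7^× = {x ∈ ℤ_7 : v_7(x) = 0}. Here v_7(71/63) = v_7(num) − v_7(den) = -1; compare against these criteria.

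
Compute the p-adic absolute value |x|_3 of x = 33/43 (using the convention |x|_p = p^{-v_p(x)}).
|33/43|_3 = 1/3

Step 1 — compute v_3(x) by factoring powers of 3 out of the numerator and denominator: v_3(33/43) = 1. Step 2 — apply |x|_p = p^{-v_p(x)} = 3^{-1} = 1/3.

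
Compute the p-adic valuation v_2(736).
v_2(736) = 5

v_2(n) is the largest exponent k such that 2^k divides n. Factor out: 736 = 2^5 · 23. (Sign doesn't affect v_p.) So v_2(736) = 5.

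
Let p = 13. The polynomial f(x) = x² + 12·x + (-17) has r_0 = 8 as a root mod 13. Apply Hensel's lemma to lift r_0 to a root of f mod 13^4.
r_3 = 8471 (mod 28561)

Hensel: r_{i+1} = r_i − f(r_i)·(f′(r_i))^{-1} mod 13^{i+2}, f′(x) = 2x + 12. Iterate:
  r_0 = 8 (mod 13)
  r_1 = 21 (mod 169)
  r_2 = 1880 (mod 2197)
  r_3 = 8471 (mod 28561)
Final: r = 8471 satisfies f(r) ≡ 0 mod 13^4.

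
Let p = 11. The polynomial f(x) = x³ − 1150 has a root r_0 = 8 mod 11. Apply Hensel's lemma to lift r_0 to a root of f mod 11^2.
r_1 = 63 (mod 121)

Hensel: r_{i+1} = r_i − f(r_i)/f′(r_i) mod 11^{i+2}, where f′(x) = 3x². Iterate:
  r_0 = 8 (mod 11)
  r_1 = 63 (mod 121)
Final: r = 63 with f(r) ≡ 0 mod 11^2.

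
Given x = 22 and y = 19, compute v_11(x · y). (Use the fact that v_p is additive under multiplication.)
v_11(418) = 1

v_p(x) = 1 (factor: 22 = 11^1 · 2); v_p(y) = 0 (factor: 19 = 11^0 · 19). Additivity: v_p(xy) = v_p(x) + v_p(y) = 1 + 0 = 1. (Direct check: xy = 418 = 11^1 · (38).)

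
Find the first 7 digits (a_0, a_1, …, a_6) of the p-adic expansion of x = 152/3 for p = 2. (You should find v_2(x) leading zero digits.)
(a_0, …, a_6) = (0, 0, 0, 1, 0, 0, 0)

v_2(152/3) = 3, so a_0 = ... = a_2 = 0. Factor out: x = 2^3 · u with u = 19/3 a unit in ℤ_2. Expand u iteratively via a_{v+i} = u_i mod 2, u_{i+1} = (u_i − a_{v+i})/2:
  u_0 = 19/3;  a_3 = 1;  u_1 = (u_0 − 1)/2 = 8/3
  u_1 = 8/3;  a_4 = 0;  u_2 = (u_1 − 0)/2 = 4/3
  u_2 = 4/3;  a_5 = 0;  u_3 = (u_2 − 0)/2 = 2/3
  u_3 = 2/3;  a_6 = 0;  u_4 = (u_3 − 0)/2 = 1/3
Digits: (0, 0, 0, 1, 0, 0, 0).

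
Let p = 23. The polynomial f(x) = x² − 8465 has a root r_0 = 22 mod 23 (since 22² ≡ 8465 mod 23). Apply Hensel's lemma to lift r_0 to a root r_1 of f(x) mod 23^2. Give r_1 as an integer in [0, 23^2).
r_1 = 528 (mod 529)

Hensel's recurrence: r_{i+1} = r_i − f(r_i)·(f′(r_i))^{-1} mod 23^{i+2}, with f′(x) = 2x. Iterate:
  r_0 = 22 (mod 23)
  r_1 = 528 (mod 529)
Final: r_1 = 528, and one checks f(r_1) ≡ 0 mod 23^2.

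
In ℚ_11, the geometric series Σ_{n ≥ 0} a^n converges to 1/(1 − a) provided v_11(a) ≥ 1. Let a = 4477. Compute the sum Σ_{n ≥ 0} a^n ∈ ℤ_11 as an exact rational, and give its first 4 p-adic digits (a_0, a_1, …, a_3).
Σ a^n = 1/(1 − a) = -1/4476;  first 4 digits = (1, 0, 4, 3)

v_11(a) = 2 ≥ 1, so the series converges in ℤ_11 to 1/(1 − a) = 1/(1 − 4477) = -1/4476. Expand this rational in ℤ_11: compute digits iteratively via d_i = x_i mod 11, x_{i+1} = (x_i − d_i)/11. The first 4 digits are (1, 0, 4, 3).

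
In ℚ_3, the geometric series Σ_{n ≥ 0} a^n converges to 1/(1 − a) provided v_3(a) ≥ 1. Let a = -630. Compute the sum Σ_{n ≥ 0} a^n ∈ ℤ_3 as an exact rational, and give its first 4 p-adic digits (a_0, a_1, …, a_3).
Σ a^n = 1/(1 − a) = 1/631;  first 4 digits = (1, 0, 2, 0)

v_3(a) = 2 ≥ 1, so the series converges in ℤ_3 to 1/(1 − a) = 1/(1 − (-630)) = 1/631. Expand this rational in ℤ_3: compute digits iteratively via d_i = x_i mod 3, x_{i+1} = (x_i − d_i)/3. The first 4 digits are (1, 0, 2, 0).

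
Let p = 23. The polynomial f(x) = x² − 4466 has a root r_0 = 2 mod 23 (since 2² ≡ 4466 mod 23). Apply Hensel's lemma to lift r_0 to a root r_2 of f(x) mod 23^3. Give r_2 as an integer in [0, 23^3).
r_2 = 5614 (mod 12167)

Hensel's recurrence: r_{i+1} = r_i − f(r_i)·(f′(r_i))^{-1} mod 23^{i+2}, with f′(x) = 2x. Iterate:
  r_0 = 2 (mod 23)
  r_1 = 324 (mod 529)
  r_2 = 5614 (mod 12167)
Final: r_2 = 5614, and one checks f(r_2) ≡ 0 mod 23^3.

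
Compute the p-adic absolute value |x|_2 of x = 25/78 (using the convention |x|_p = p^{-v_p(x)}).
|25/78|_2 = 2

Step 1 — compute v_2(x) by factoring powers of 2 out of the numerator and denominator: v_2(25/78) = -1. Step 2 — apply |x|_p = p^{-v_p(x)} = 2^{1} = 2.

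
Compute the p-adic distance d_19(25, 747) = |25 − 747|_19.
d_19(25, 747) = 1/361

Step 1 — x − y = 25 − 747 = -722. Step 2 — v_19(-722) = 2 (factor: -722 = −(19^2 · 2); the sign does not affect v_p). Step 3 — |x − y|_19 = 19^{-2} = 1/361.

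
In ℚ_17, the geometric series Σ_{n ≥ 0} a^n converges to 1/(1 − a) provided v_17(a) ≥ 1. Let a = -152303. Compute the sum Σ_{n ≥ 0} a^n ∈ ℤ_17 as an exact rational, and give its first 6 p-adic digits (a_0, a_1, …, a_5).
Σ a^n = 1/(1 − a) = 1/152304;  first 6 digits = (1, 0, 0, 3, 15, 16)

v_17(a) = 3 ≥ 1, so the series converges in ℤ_17 to 1/(1 − a) = 1/(1 − (-152303)) = 1/152304. Expand this rational in ℤ_17: compute digits iteratively via d_i = x_i mod 17, x_{i+1} = (x_i − d_i)/17. The first 6 digits are (1, 0, 0, 3, 15, 16).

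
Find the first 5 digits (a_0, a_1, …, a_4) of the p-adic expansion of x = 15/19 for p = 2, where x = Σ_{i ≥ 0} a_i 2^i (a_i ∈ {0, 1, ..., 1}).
(a_0, …, a_4) = (1, 0, 1, 0, 1)

v_2(15/19) = 0 (numerator and denominator both coprime to 2), so x ∈ ℤ_2^×. Compute digits iteratively via a_i = x_i mod 2, x_{i+1} = (x_i − a_i)/2, with x_0 = x:
  x_0 = 15/19;  a_0 = 1;  x_1 = (x_0 − 1)/2 = -2/19
  x_1 = -2/19;  a_1 = 0;  x_2 = (x_1 − 0)/2 = -1/19
  x_2 = -1/19;  a_2 = 1;  x_3 = (x_2 − 1)/2 = -10/19
  x_3 = -10/19;  a_3 = 0;  x_4 = (x_3 − 0)/2 = -5/19
  x_4 = -5/19;  a_4 = 1;  x_5 = (x_4 − 1)/2 = -12/19
Digits: (1, 0, 1, 0, 1).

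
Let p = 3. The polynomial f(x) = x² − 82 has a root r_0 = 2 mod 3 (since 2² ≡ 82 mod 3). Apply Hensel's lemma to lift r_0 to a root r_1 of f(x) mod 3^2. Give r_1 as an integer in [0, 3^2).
r_1 = 8 (mod 9)

Hensel's recurrence: r_{i+1} = r_i − f(r_i)·(f′(r_i))^{-1} mod 3^{i+2}, with f′(x) = 2x. Iterate:
  r_0 = 2 (mod 3)
  r_1 = 8 (mod 9)
Final: r_1 = 8, and one checks f(r_1) ≡ 0 mod 3^2.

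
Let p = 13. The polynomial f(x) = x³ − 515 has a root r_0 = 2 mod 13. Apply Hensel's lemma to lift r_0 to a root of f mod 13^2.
r_1 = 2 (mod 169)

Hensel: r_{i+1} = r_i − f(r_i)/f′(r_i) mod 13^{i+2}, where f′(x) = 3x². Iterate:
  r_0 = 2 (mod 13)
  r_1 = 2 (mod 169)
Final: r = 2 with f(r) ≡ 0 mod 13^2.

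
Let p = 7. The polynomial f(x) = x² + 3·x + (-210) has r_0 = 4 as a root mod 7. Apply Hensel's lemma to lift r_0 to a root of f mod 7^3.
r_2 = 74 (mod 343)

Hensel: r_{i+1} = r_i − f(r_i)·(f′(r_i))^{-1} mod 7^{i+2}, f′(x) = 2x + 3. Iterate:
  r_0 = 4 (mod 7)
  r_1 = 25 (mod 49)
  r_2 = 74 (mod 343)
Final: r = 74 satisfies f(r) ≡ 0 mod 7^3.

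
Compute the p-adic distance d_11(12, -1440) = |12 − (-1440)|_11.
d_11(12, -1440) = 1/121

Step 1 — x − y = 12 − (-1440) = 1452. Step 2 — v_11(1452) = 2 (factor: 1452 = (11^2 · 12); the sign does not affect v_p). Step 3 — |x − y|_11 = 11^{-2} = 1/121.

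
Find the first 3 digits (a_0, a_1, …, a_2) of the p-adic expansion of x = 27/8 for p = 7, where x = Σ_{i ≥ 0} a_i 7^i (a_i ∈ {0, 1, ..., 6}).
(a_0, …, a_2) = (6, 4, 2)

v_7(27/8) = 0 (numerator and denominator both coprime to 7), so x ∈ ℤ_7^×. Compute digits iteratively via a_i = x_i mod 7, x_{i+1} = (x_i − a_i)/7, with x_0 = x:
  x_0 = 27/8;  a_0 = 6;  x_1 = (x_0 − 6)/7 = -3/8
  x_1 = -3/8;  a_1 = 4;  x_2 = (x_1 − 4)/7 = -5/8
  x_2 = -5/8;  a_2 = 2;  x_3 = (x_2 − 2)/7 = -3/8
Digits: (6, 4, 2).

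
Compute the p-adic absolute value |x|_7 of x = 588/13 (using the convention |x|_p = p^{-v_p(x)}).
|588/13|_7 = 1/49

Step 1 — compute v_7(x) by factoring powers of 7 out of the numerator and denominator: v_7(588/13) = 2. Step 2 — apply |x|_p = p^{-v_p(x)} = 7^{-2} = 1/49.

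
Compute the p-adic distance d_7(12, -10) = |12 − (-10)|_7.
d_7(12, -10) = 1

Step 1 — x − y = 12 − (-10) = 22. Step 2 — v_7(22) = 0 (factor: 22 = (7^0 · 22); the sign does not affect v_p). Step 3 — |x − y|_7 = 7^{0} = 1.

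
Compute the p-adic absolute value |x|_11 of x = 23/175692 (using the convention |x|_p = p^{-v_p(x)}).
|23/175692|_11 = 14641

Step 1 — compute v_11(x) by factoring powers of 11 out of the numerator and denominator: v_11(23/175692) = -4. Step 2 — apply |x|_p = p^{-v_p(x)} = 11^{4} = 14641.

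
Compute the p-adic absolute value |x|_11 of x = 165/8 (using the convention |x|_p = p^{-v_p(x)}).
|165/8|_11 = 1/11

Step 1 — compute v_11(x) by factoring powers of 11 out of the numerator and denominator: v_11(165/8) = 1. Step 2 — apply |x|_p = p^{-v_p(x)} = 11^{-1} = 1/11.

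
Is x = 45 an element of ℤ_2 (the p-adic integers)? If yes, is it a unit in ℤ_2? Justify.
x ∈ ℤ_2^× (unit); v_2(x) = 0

ℤ_2 = {x ∈ ℚ_2 : v_2(x) ≥ 0} and ℤ_2^× = {x ∈ ℤ_2 : v_2(x) = 0}. Here v_2(45) = v_2(num) − v_2(den) = 0; compare against these criteria.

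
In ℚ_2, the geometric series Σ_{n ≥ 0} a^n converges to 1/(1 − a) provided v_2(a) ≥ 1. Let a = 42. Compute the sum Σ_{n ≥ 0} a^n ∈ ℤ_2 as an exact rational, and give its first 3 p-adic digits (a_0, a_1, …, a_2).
Σ a^n = 1/(1 − a) = -1/41;  first 3 digits = (1, 1, 1)

v_2(a) = 1 ≥ 1, so the series converges in ℤ_2 to 1/(1 − a) = 1/(1 − 42) = -1/41. Expand this rational in ℤ_2: compute digits iteratively via d_i = x_i mod 2, x_{i+1} = (x_i − d_i)/2. The first 3 digits are (1, 1, 1).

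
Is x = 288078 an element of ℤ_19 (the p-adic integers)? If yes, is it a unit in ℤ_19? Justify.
x ∈ ℤ_19 but not a unit; v_19(x) = 3 > 0

ℤ_19 = {x ∈ ℚ_19 : v_19(x) ≥ 0} and ℤ_19^× = {x ∈ ℤ_19 : v_19(x) = 0}. Here v_19(288078) = v_19(num) − v_19(den) = 3; compare against these criteria.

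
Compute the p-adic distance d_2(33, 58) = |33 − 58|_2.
d_2(33, 58) = 1

Step 1 — x − y = 33 − 58 = -25. Step 2 — v_2(-25) = 0 (factor: -25 = −(2^0 · 25); the sign does not affect v_p). Step 3 — |x − y|_2 = 2^{0} = 1.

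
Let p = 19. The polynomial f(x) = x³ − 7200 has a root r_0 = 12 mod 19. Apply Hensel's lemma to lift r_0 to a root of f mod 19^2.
r_1 = 145 (mod 361)

Hensel: r_{i+1} = r_i − f(r_i)/f′(r_i) mod 19^{i+2}, where f′(x) = 3x². Iterate:
  r_0 = 12 (mod 19)
  r_1 = 145 (mod 361)
Final: r = 145 with f(r) ≡ 0 mod 19^2.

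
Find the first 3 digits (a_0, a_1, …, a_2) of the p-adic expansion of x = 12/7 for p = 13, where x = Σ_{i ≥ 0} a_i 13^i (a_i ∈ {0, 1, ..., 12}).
(a_0, …, a_2) = (11, 3, 9)

v_13(12/7) = 0 (numerator and denominator both coprime to 13), so x ∈ ℤ_13^×. Compute digits iteratively via a_i = x_i mod 13, x_{i+1} = (x_i − a_i)/13, with x_0 = x:
  x_0 = 12/7;  a_0 = 11;  x_1 = (x_0 − 11)/13 = -5/7
  x_1 = -5/7;  a_1 = 3;  x_2 = (x_1 − 3)/13 = -2/7
  x_2 = -2/7;  a_2 = 9;  x_3 = (x_2 − 9)/13 = -5/7
Digits: (11, 3, 9).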